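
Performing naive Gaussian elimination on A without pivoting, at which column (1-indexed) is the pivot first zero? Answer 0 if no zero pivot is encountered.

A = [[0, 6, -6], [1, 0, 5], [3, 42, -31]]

Naive forward elimination:
Pivot entry (1,1) is zero but row 2 has 1 in column 1 -> naive elimination stops; a row interchange (e.g. R1 <-> R2) would be required here.

first zero-pivot column = 1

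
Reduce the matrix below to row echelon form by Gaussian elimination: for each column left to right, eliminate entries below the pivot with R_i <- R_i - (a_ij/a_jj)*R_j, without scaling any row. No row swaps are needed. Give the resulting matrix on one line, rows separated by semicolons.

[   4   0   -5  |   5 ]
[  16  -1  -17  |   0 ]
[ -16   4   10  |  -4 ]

Forward elimination:
R2 <- R2 - (4)*R1:  [   0   -1    3  -20 ]
R3 <- R3 - (-4)*R1:  [   0    4  -10   16 ]
R3 <- R3 - (-4)*R2:  [   0    0    2  -64 ]
Row echelon form:
[ 4   0  -5  |    5 ]
[ 0  -1   3  |  -20 ]
[ 0   0   2  |  -64 ]

REF = [4 0 -5 5; 0 -1 3 -20; 0 0 2 -64]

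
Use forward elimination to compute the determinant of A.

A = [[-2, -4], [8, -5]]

det(A) = 42

Forward elimination:
R2 <- R2 - (-4)*R1:  [   0  -21 ]
Upper-triangular form:
[ -2   -4 ]
[  0  -21 ]
det(A) = (-1)^0 * (-2) * (-21) = 42  (0 row swaps -> sign +1)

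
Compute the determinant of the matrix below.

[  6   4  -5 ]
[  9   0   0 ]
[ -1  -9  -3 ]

Forward elimination:
R2 <- R2 - (3/2)*R1:  [    0    -6  15/2 ]
R3 <- R3 - (-1/6)*R1:  [     0  -25/3  -23/6 ]
R3 <- R3 - (25/18)*R2:  [     0      0  -57/4 ]
Upper-triangular form:
[ 6   4     -5 ]
[ 0  -6   15/2 ]
[ 0   0  -57/4 ]
det(A) = (-1)^0 * (6) * (-6) * (-57/4) = 513  (0 row swaps -> sign +1)

det(A) = 513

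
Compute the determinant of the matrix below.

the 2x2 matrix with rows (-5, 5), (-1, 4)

Forward elimination:
R2 <- R2 - (1/5)*R1:  [ 0  3 ]
Upper-triangular form:
[ -5  5 ]
[  0  3 ]
det(A) = (-1)^0 * (-5) * (3) = -15  (0 row swaps -> sign +1)

det(A) = -15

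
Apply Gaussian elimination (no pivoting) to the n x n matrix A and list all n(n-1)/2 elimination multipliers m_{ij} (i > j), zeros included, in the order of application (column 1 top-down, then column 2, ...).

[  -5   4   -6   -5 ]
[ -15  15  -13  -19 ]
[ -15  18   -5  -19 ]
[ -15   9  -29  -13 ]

Forward elimination:
R2 <- R2 - (3)*R1:  [  0   3   5  -4 ]
R3 <- R3 - (3)*R1:  [  0   6  13  -4 ]
R4 <- R4 - (3)*R1:  [   0   -3  -11    2 ]
R3 <- R3 - (2)*R2:  [ 0  0  3  4 ]
R4 <- R4 - (-1)*R2:  [  0   0  -6  -2 ]
R4 <- R4 - (-2)*R3:  [ 0  0  0  6 ]
Multipliers (in order of application): m_{21} = 3, m_{31} = 3, m_{41} = 3, m_{32} = 2, m_{42} = -1, m_{43} = -2

multipliers: 3, 3, 3, 2, -1, -2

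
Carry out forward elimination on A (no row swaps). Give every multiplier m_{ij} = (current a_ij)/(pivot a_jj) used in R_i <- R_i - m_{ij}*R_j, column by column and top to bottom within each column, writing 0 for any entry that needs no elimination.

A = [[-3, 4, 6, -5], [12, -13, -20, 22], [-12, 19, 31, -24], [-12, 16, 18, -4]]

Forward elimination:
R2 <- R2 - (-4)*R1:  [ 0  3  4  2 ]
R3 <- R3 - (4)*R1:  [  0   3   7  -4 ]
R4 <- R4 - (4)*R1:  [  0   0  -6  16 ]
R3 <- R3 - (1)*R2:  [  0   0   3  -6 ]
R4: entry in column 2 is already 0 -> m_{42} = 0 (no row operation needed)
R4 <- R4 - (-2)*R3:  [ 0  0  0  4 ]
Multipliers (in order of application): m_{21} = -4, m_{31} = 4, m_{41} = 4, m_{32} = 1, m_{42} = 0, m_{43} = -2

multipliers: -4, 4, 4, 1, 0, -2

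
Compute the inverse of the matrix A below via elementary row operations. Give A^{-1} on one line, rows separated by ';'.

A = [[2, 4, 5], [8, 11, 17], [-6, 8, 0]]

inverse = [68/15 -4/3 -13/30; 17/5 -1 -1/5; -13/3 4/3 1/3]

Gauss-Jordan on [A | I]:
R1 <- (1/2)*R1:  [   1    2  5/2  |  1/2    0    0 ]
R2 <- R2 - (8)*R1:  [  0  -5  -3  |  -4   1   0 ]
R3 <- R3 - (-6)*R1:  [  0  20  15  |   3   0   1 ]
R2 <- (1/-5)*R2:  [    0     1   3/5  |   4/5  -1/5     0 ]
R1 <- R1 - (2)*R2:  [      1       0   13/10  |  -11/10     2/5       0 ]
R3 <- R3 - (20)*R2:  [   0    0    3  |  -13    4    1 ]
R3 <- (1/3)*R3:  [     0      0      1  |  -13/3    4/3    1/3 ]
R1 <- R1 - (13/10)*R3:  [      1       0       0  |   68/15    -4/3  -13/30 ]
R2 <- R2 - (3/5)*R3:  [    0     1     0  |  17/5    -1  -1/5 ]
Right block of [I | A^{-1}] is the inverse:
[ 68/15  -4/3  -13/30 ]
[  17/5    -1    -1/5 ]
[ -13/3   4/3     1/3 ]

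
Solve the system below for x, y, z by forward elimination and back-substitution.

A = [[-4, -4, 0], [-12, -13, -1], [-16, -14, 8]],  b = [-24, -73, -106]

Forward elimination on [A|b]:
R2 <- R2 - (3)*R1:  [  0  -1  -1  -1 ]
R3 <- R3 - (4)*R1:  [   0    2    8  -10 ]
R3 <- R3 - (-2)*R2:  [   0    0    6  -12 ]
Row echelon form:
[ -4  -4   0  |  -24 ]
[  0  -1  -1  |   -1 ]
[  0   0   6  |  -12 ]
Back-substitution:
z = (-12) / 6 = -2
y = (-1 - (-1)*(-2)) / -1 = 3
x = (-24 - (-4)*(3)) / -4 = 3

(3, 3, -2)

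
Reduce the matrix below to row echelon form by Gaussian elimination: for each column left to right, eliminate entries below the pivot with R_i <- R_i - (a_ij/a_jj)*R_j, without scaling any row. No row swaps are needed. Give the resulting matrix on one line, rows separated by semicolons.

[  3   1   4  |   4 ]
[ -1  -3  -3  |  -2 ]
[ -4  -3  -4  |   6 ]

Forward elimination:
R2 <- R2 - (-1/3)*R1:  [    0  -8/3  -5/3  -2/3 ]
R3 <- R3 - (-4/3)*R1:  [    0  -5/3   4/3  34/3 ]
R3 <- R3 - (5/8)*R2:  [    0     0  19/8  47/4 ]
Row echelon form:
[ 3     1     4  |     4 ]
[ 0  -8/3  -5/3  |  -2/3 ]
[ 0     0  19/8  |  47/4 ]

REF = [3 1 4 4; 0 -8/3 -5/3 -2/3; 0 0 19/8 47/4]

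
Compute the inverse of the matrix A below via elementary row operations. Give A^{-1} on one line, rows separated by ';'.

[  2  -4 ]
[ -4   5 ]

Gauss-Jordan on [A | I]:
R1 <- (1/2)*R1:  [   1   -2  |  1/2    0 ]
R2 <- R2 - (-4)*R1:  [  0  -3  |   2   1 ]
R2 <- (1/-3)*R2:  [    0     1  |  -2/3  -1/3 ]
R1 <- R1 - (-2)*R2:  [    1     0  |  -5/6  -2/3 ]
Right block of [I | A^{-1}] is the inverse:
[ -5/6  -2/3 ]
[ -2/3  -1/3 ]

inverse = [-5/6 -2/3; -2/3 -1/3]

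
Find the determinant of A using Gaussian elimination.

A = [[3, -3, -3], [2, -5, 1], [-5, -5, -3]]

Forward elimination:
R2 <- R2 - (2/3)*R1:  [  0  -3   3 ]
R3 <- R3 - (-5/3)*R1:  [   0  -10   -8 ]
R3 <- R3 - (10/3)*R2:  [   0    0  -18 ]
Upper-triangular form:
[ 3  -3   -3 ]
[ 0  -3    3 ]
[ 0   0  -18 ]
det(A) = (-1)^0 * (3) * (-3) * (-18) = 162  (0 row swaps -> sign +1)

det(A) = 162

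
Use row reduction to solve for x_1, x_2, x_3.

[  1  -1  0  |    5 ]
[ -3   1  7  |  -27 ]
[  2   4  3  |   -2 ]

Forward elimination on [A|b]:
R2 <- R2 - (-3)*R1:  [   0   -2    7  -12 ]
R3 <- R3 - (2)*R1:  [   0    6    3  -12 ]
R3 <- R3 - (-3)*R2:  [   0    0   24  -48 ]
Row echelon form:
[ 1  -1   0  |    5 ]
[ 0  -2   7  |  -12 ]
[ 0   0  24  |  -48 ]
Back-substitution:
x_3 = (-48) / 24 = -2
x_2 = (-12 - (7)*(-2)) / -2 = -1
x_1 = (5 - (-1)*(-1)) / 1 = 4

(4, -1, -2)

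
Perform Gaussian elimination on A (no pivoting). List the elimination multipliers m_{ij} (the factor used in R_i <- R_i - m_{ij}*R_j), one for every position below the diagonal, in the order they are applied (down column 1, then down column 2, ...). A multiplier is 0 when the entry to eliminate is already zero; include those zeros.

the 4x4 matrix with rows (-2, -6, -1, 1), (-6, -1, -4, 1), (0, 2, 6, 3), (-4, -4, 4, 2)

multipliers: 3, 0, 2, 2/17, 8/17, 55/52

Forward elimination:
R2 <- R2 - (3)*R1:  [  0  17  -1  -2 ]
R3: entry in column 1 is already 0 -> m_{31} = 0 (no row operation needed)
R4 <- R4 - (2)*R1:  [ 0  8  6  0 ]
R3 <- R3 - (2/17)*R2:  [      0       0  104/17   55/17 ]
R4 <- R4 - (8/17)*R2:  [      0       0  110/17   16/17 ]
R4 <- R4 - (55/52)*R3:  [       0        0        0  -129/52 ]
Multipliers (in order of application): m_{21} = 3, m_{31} = 0, m_{41} = 2, m_{32} = 2/17, m_{42} = 8/17, m_{43} = 55/52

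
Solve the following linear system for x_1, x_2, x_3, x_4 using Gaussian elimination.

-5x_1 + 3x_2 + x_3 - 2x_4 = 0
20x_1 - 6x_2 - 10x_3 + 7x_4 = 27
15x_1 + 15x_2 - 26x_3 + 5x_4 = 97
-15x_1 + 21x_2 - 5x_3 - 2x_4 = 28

(2, 2, -2, -3)

Forward elimination on [A|b]:
R2 <- R2 - (-4)*R1:  [  0   6  -6  -1  27 ]
R3 <- R3 - (-3)*R1:  [   0   24  -23   -1   97 ]
R4 <- R4 - (3)*R1:  [  0  12  -8   4  28 ]
R3 <- R3 - (4)*R2:  [   0    0    1    3  -11 ]
R4 <- R4 - (2)*R2:  [   0    0    4    6  -26 ]
R4 <- R4 - (4)*R3:  [  0   0   0  -6  18 ]
Row echelon form:
[ -5  3   1  -2  |    0 ]
[  0  6  -6  -1  |   27 ]
[  0  0   1   3  |  -11 ]
[  0  0   0  -6  |   18 ]
Back-substitution:
x_4 = (18) / -6 = -3
x_3 = (-11 - (3)*(-3)) / 1 = -2
x_2 = (27 - (-6)*(-2) - (-1)*(-3)) / 6 = 2
x_1 = (0 - (3)*(2) - (1)*(-2) - (-2)*(-3)) / -5 = 2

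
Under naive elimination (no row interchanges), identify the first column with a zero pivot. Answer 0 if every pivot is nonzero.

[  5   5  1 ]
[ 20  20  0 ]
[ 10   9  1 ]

Naive forward elimination:
R2 <- R2 - (4)*R1:  [  0   0  -4 ]
R3 <- R3 - (2)*R1:  [  0  -1  -1 ]
Matrix at this point:
[ 5   5   1 ]
[ 0   0  -4 ]
[ 0  -1  -1 ]
Pivot entry (2,2) is zero but row 3 has -1 in column 2 -> naive elimination stops; a row interchange (e.g. R2 <-> R3) would be required here.

first zero-pivot column = 2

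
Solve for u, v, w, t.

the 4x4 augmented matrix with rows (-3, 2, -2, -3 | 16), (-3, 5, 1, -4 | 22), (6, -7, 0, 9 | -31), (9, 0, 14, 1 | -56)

Forward elimination on [A|b]:
R2 <- R2 - (1)*R1:  [  0   3   3  -1   6 ]
R3 <- R3 - (-2)*R1:  [  0  -3  -4   3   1 ]
R4 <- R4 - (-3)*R1:  [  0   6   8  -8  -8 ]
R3 <- R3 - (-1)*R2:  [  0   0  -1   2   7 ]
R4 <- R4 - (2)*R2:  [   0    0    2   -6  -20 ]
R4 <- R4 - (-2)*R3:  [  0   0   0  -2  -6 ]
Row echelon form:
[ -3  2  -2  -3  |  16 ]
[  0  3   3  -1  |   6 ]
[  0  0  -1   2  |   7 ]
[  0  0   0  -2  |  -6 ]
Back-substitution:
t = (-6) / -2 = 3
w = (7 - (2)*(3)) / -1 = -1
v = (6 - (3)*(-1) - (-1)*(3)) / 3 = 4
u = (16 - (2)*(4) - (-2)*(-1) - (-3)*(3)) / -3 = -5

(-5, 4, -1, 3)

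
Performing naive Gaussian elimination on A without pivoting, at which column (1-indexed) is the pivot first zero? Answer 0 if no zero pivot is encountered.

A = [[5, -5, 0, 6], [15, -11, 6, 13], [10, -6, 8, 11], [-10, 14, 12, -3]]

first zero-pivot column = 0

Naive forward elimination:
R2 <- R2 - (3)*R1:  [  0   4   6  -5 ]
R3 <- R3 - (2)*R1:  [  0   4   8  -1 ]
R4 <- R4 - (-2)*R1:  [  0   4  12   9 ]
R3 <- R3 - (1)*R2:  [ 0  0  2  4 ]
R4 <- R4 - (1)*R2:  [  0   0   6  14 ]
R4 <- R4 - (3)*R3:  [ 0  0  0  2 ]
All pivots nonzero; naive elimination completes without hitting a zero pivot.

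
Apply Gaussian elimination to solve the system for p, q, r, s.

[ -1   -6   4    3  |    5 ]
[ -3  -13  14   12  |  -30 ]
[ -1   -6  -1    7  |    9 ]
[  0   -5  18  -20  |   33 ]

(-3, -5, -4, -4)

Forward elimination on [A|b]:
R2 <- R2 - (3)*R1:  [   0    5    2    3  -45 ]
R3 <- R3 - (1)*R1:  [  0   0  -5   4   4 ]
R4 <- R4 - (-1)*R2:  [   0    0   20  -17  -12 ]
R4 <- R4 - (-4)*R3:  [  0   0   0  -1   4 ]
Row echelon form:
[ -1  -6   4   3  |    5 ]
[  0   5   2   3  |  -45 ]
[  0   0  -5   4  |    4 ]
[  0   0   0  -1  |    4 ]
Back-substitution:
s = (4) / -1 = -4
r = (4 - (4)*(-4)) / -5 = -4
q = (-45 - (2)*(-4) - (3)*(-4)) / 5 = -5
p = (5 - (-6)*(-5) - (4)*(-4) - (3)*(-4)) / -1 = -3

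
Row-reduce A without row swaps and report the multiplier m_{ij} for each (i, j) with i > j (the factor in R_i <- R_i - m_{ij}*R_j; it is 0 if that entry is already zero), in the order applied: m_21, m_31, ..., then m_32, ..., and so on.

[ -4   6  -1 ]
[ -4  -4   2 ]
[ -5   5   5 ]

multipliers: 1, 5/4, 1/4

Forward elimination:
R2 <- R2 - (1)*R1:  [   0  -10    3 ]
R3 <- R3 - (5/4)*R1:  [    0  -5/2  25/4 ]
R3 <- R3 - (1/4)*R2:  [    0     0  11/2 ]
Multipliers (in order of application): m_{21} = 1, m_{31} = 5/4, m_{32} = 1/4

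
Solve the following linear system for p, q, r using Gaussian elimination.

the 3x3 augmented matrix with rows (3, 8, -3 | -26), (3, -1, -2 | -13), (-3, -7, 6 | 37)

(-2, -1, 4)

Forward elimination on [A|b]:
R2 <- R2 - (1)*R1:  [  0  -9   1  13 ]
R3 <- R3 - (-1)*R1:  [  0   1   3  11 ]
R3 <- R3 - (-1/9)*R2:  [     0      0   28/9  112/9 ]
Row echelon form:
[ 3   8    -3  |    -26 ]
[ 0  -9     1  |     13 ]
[ 0   0  28/9  |  112/9 ]
Back-substitution:
r = (112/9) / (28/9) = 4
q = (13 - (1)*(4)) / -9 = -1
p = (-26 - (8)*(-1) - (-3)*(4)) / 3 = -2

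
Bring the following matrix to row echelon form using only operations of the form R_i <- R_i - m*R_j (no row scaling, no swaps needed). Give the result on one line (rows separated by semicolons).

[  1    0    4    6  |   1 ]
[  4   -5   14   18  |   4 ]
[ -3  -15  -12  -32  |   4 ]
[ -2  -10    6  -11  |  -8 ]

REF = [1 0 4 6 1; 0 -5 -2 -6 0; 0 0 6 4 7; 0 0 0 1 -27]

Forward elimination:
R2 <- R2 - (4)*R1:  [  0  -5  -2  -6   0 ]
R3 <- R3 - (-3)*R1:  [   0  -15    0  -14    7 ]
R4 <- R4 - (-2)*R1:  [   0  -10   14    1   -6 ]
R3 <- R3 - (3)*R2:  [ 0  0  6  4  7 ]
R4 <- R4 - (2)*R2:  [  0   0  18  13  -6 ]
R4 <- R4 - (3)*R3:  [   0    0    0    1  -27 ]
Row echelon form:
[ 1   0   4   6  |    1 ]
[ 0  -5  -2  -6  |    0 ]
[ 0   0   6   4  |    7 ]
[ 0   0   0   1  |  -27 ]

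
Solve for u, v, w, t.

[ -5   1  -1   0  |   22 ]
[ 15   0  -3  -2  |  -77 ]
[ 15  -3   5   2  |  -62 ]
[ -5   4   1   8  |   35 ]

(-5, -5, -2, 4)

Forward elimination on [A|b]:
R2 <- R2 - (-3)*R1:  [   0    3   -6   -2  -11 ]
R3 <- R3 - (-3)*R1:  [ 0  0  2  2  4 ]
R4 <- R4 - (1)*R1:  [  0   3   2   8  13 ]
R4 <- R4 - (1)*R2:  [  0   0   8  10  24 ]
R4 <- R4 - (4)*R3:  [ 0  0  0  2  8 ]
Row echelon form:
[ -5  1  -1   0  |   22 ]
[  0  3  -6  -2  |  -11 ]
[  0  0   2   2  |    4 ]
[  0  0   0   2  |    8 ]
Back-substitution:
t = (8) / 2 = 4
w = (4 - (2)*(4)) / 2 = -2
v = (-11 - (-6)*(-2) - (-2)*(4)) / 3 = -5
u = (22 - (1)*(-5) - (-1)*(-2)) / -5 = -5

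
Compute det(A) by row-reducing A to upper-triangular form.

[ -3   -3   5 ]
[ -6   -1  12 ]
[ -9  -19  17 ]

det(A) = -90

Forward elimination:
R2 <- R2 - (2)*R1:  [ 0  5  2 ]
R3 <- R3 - (3)*R1:  [   0  -10    2 ]
R3 <- R3 - (-2)*R2:  [ 0  0  6 ]
Upper-triangular form:
[ -3  -3  5 ]
[  0   5  2 ]
[  0   0  6 ]
det(A) = (-1)^0 * (-3) * (5) * (6) = -90  (0 row swaps -> sign +1)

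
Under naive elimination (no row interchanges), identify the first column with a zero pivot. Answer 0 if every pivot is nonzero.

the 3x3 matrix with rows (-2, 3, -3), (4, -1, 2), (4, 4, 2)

Naive forward elimination:
R2 <- R2 - (-2)*R1:  [  0   5  -4 ]
R3 <- R3 - (-2)*R1:  [  0  10  -4 ]
R3 <- R3 - (2)*R2:  [ 0  0  4 ]
All pivots nonzero; naive elimination completes without hitting a zero pivot.

first zero-pivot column = 0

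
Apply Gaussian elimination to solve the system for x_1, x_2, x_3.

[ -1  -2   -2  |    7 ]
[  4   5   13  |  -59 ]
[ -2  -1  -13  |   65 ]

Forward elimination on [A|b]:
R2 <- R2 - (-4)*R1:  [   0   -3    5  -31 ]
R3 <- R3 - (2)*R1:  [  0   3  -9  51 ]
R3 <- R3 - (-1)*R2:  [  0   0  -4  20 ]
Row echelon form:
[ -1  -2  -2  |    7 ]
[  0  -3   5  |  -31 ]
[  0   0  -4  |   20 ]
Back-substitution:
x_3 = (20) / -4 = -5
x_2 = (-31 - (5)*(-5)) / -3 = 2
x_1 = (7 - (-2)*(2) - (-2)*(-5)) / -1 = -1

(-1, 2, -5)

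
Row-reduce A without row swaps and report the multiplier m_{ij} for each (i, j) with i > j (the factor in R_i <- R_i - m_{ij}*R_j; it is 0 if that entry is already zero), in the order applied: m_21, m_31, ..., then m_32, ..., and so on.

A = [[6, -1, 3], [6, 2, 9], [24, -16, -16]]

multipliers: 1, 4, -4

Forward elimination:
R2 <- R2 - (1)*R1:  [ 0  3  6 ]
R3 <- R3 - (4)*R1:  [   0  -12  -28 ]
R3 <- R3 - (-4)*R2:  [  0   0  -4 ]
Multipliers (in order of application): m_{21} = 1, m_{31} = 4, m_{32} = -4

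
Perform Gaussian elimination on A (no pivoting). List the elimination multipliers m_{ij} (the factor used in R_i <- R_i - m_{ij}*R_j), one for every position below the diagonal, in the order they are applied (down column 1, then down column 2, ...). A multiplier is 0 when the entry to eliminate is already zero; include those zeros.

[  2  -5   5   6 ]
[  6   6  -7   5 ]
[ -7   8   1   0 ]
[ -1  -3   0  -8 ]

Forward elimination:
R2 <- R2 - (3)*R1:  [   0   21  -22  -13 ]
R3 <- R3 - (-7/2)*R1:  [     0  -19/2   37/2     21 ]
R4 <- R4 - (-1/2)*R1:  [     0  -11/2    5/2     -5 ]
R3 <- R3 - (-19/42)*R2:  [      0       0  359/42  635/42 ]
R4 <- R4 - (-11/42)*R2:  [       0        0  -137/42  -353/42 ]
R4 <- R4 - (-137/359)*R3:  [        0         0         0  -946/359 ]
Multipliers (in order of application): m_{21} = 3, m_{31} = -7/2, m_{41} = -1/2, m_{32} = -19/42, m_{42} = -11/42, m_{43} = -137/359

multipliers: 3, -7/2, -1/2, -19/42, -11/42, -137/359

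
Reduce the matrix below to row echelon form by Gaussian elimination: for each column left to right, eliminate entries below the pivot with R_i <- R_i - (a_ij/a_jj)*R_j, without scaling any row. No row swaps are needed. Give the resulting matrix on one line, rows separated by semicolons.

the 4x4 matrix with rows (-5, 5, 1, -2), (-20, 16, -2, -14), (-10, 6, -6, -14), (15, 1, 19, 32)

REF = [-5 5 1 -2; 0 -4 -6 -6; 0 0 -2 -4; 0 0 0 6]

Forward elimination:
R2 <- R2 - (4)*R1:  [  0  -4  -6  -6 ]
R3 <- R3 - (2)*R1:  [   0   -4   -8  -10 ]
R4 <- R4 - (-3)*R1:  [  0  16  22  26 ]
R3 <- R3 - (1)*R2:  [  0   0  -2  -4 ]
R4 <- R4 - (-4)*R2:  [  0   0  -2   2 ]
R4 <- R4 - (1)*R3:  [ 0  0  0  6 ]
Row echelon form:
[ -5   5   1  -2 ]
[  0  -4  -6  -6 ]
[  0   0  -2  -4 ]
[  0   0   0   6 ]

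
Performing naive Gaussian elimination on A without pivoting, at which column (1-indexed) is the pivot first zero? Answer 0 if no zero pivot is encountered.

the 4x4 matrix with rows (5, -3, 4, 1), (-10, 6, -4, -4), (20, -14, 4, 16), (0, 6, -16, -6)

first zero-pivot column = 2

Naive forward elimination:
R2 <- R2 - (-2)*R1:  [  0   0   4  -2 ]
R3 <- R3 - (4)*R1:  [   0   -2  -12   12 ]
Matrix at this point:
[ 5  -3    4   1 ]
[ 0   0    4  -2 ]
[ 0  -2  -12  12 ]
[ 0   6  -16  -6 ]
Pivot entry (2,2) is zero but row 3 has -2 in column 2 -> naive elimination stops; a row interchange (e.g. R2 <-> R3) would be required here.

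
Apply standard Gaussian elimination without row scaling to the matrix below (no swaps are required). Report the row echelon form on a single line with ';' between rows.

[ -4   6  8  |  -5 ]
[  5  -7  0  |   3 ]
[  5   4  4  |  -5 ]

Forward elimination:
R2 <- R2 - (-5/4)*R1:  [     0    1/2     10  -13/4 ]
R3 <- R3 - (-5/4)*R1:  [     0   23/2     14  -45/4 ]
R3 <- R3 - (23)*R2:  [     0      0   -216  127/2 ]
Row echelon form:
[ -4    6     8  |     -5 ]
[  0  1/2    10  |  -13/4 ]
[  0    0  -216  |  127/2 ]

REF = [-4 6 8 -5; 0 1/2 10 -13/4; 0 0 -216 127/2]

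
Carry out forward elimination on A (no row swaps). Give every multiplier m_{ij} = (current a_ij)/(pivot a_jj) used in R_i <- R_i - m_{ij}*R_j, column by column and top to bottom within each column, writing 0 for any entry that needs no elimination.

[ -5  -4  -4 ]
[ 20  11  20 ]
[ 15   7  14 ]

multipliers: -4, -3, 1

Forward elimination:
R2 <- R2 - (-4)*R1:  [  0  -5   4 ]
R3 <- R3 - (-3)*R1:  [  0  -5   2 ]
R3 <- R3 - (1)*R2:  [  0   0  -2 ]
Multipliers (in order of application): m_{21} = -4, m_{31} = -3, m_{32} = 1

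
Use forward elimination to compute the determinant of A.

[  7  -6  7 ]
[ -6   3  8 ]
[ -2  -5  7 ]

det(A) = 523

Forward elimination:
R2 <- R2 - (-6/7)*R1:  [     0  -15/7     14 ]
R3 <- R3 - (-2/7)*R1:  [     0  -47/7      9 ]
R3 <- R3 - (47/15)*R2:  [       0        0  -523/15 ]
Upper-triangular form:
[ 7     -6        7 ]
[ 0  -15/7       14 ]
[ 0      0  -523/15 ]
det(A) = (-1)^0 * (7) * (-15/7) * (-523/15) = 523  (0 row swaps -> sign +1)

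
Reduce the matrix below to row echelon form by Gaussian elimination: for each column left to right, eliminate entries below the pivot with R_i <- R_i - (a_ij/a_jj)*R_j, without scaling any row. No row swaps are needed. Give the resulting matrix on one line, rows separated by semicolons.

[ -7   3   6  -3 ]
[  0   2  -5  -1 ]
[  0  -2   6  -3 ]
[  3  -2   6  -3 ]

Forward elimination:
R4 <- R4 - (-3/7)*R1:  [     0   -5/7   60/7  -30/7 ]
R3 <- R3 - (-1)*R2:  [  0   0   1  -4 ]
R4 <- R4 - (-5/14)*R2:  [      0       0   95/14  -65/14 ]
R4 <- R4 - (95/14)*R3:  [    0     0     0  45/2 ]
Row echelon form:
[ -7  3   6    -3 ]
[  0  2  -5    -1 ]
[  0  0   1    -4 ]
[  0  0   0  45/2 ]

REF = [-7 3 6 -3; 0 2 -5 -1; 0 0 1 -4; 0 0 0 45/2]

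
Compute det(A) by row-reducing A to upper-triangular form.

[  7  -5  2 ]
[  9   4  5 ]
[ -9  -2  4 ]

Forward elimination:
R2 <- R2 - (9/7)*R1:  [    0  73/7  17/7 ]
R3 <- R3 - (-9/7)*R1:  [     0  -59/7   46/7 ]
R3 <- R3 - (-59/73)*R2:  [      0       0  623/73 ]
Upper-triangular form:
[ 7    -5       2 ]
[ 0  73/7    17/7 ]
[ 0     0  623/73 ]
det(A) = (-1)^0 * (7) * (73/7) * (623/73) = 623  (0 row swaps -> sign +1)

det(A) = 623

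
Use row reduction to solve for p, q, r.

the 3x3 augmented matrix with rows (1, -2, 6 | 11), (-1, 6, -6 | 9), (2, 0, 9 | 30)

(-3, 5, 4)

Forward elimination on [A|b]:
R2 <- R2 - (-1)*R1:  [  0   4   0  20 ]
R3 <- R3 - (2)*R1:  [  0   4  -3   8 ]
R3 <- R3 - (1)*R2:  [   0    0   -3  -12 ]
Row echelon form:
[ 1  -2   6  |   11 ]
[ 0   4   0  |   20 ]
[ 0   0  -3  |  -12 ]
Back-substitution:
r = (-12) / -3 = 4
q = (20) / 4 = 5
p = (11 - (-2)*(5) - (6)*(4)) / 1 = -3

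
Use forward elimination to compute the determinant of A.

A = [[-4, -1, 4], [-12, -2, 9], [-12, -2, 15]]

det(A) = -24

Forward elimination:
R2 <- R2 - (3)*R1:  [  0   1  -3 ]
R3 <- R3 - (3)*R1:  [ 0  1  3 ]
R3 <- R3 - (1)*R2:  [ 0  0  6 ]
Upper-triangular form:
[ -4  -1   4 ]
[  0   1  -3 ]
[  0   0   6 ]
det(A) = (-1)^0 * (-4) * (1) * (6) = -24  (0 row swaps -> sign +1)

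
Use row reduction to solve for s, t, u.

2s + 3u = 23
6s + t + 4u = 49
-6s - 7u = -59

(4, 5, 5)

Forward elimination on [A|b]:
R2 <- R2 - (3)*R1:  [   0    1   -5  -20 ]
R3 <- R3 - (-3)*R1:  [  0   0   2  10 ]
Row echelon form:
[ 2  0   3  |   23 ]
[ 0  1  -5  |  -20 ]
[ 0  0   2  |   10 ]
Back-substitution:
u = (10) / 2 = 5
t = (-20 - (-5)*(5)) / 1 = 5
s = (23 - (3)*(5)) / 2 = 4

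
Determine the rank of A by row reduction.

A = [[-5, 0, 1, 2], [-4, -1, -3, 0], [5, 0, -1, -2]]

rank(A) = 2

Row reduction:
R2 <- R2 - (4/5)*R1:  [     0     -1  -19/5   -8/5 ]
R3 <- R3 - (-1)*R1:  [ 0  0  0  0 ]
Row echelon form:
[ -5   0      1     2 ]
[  0  -1  -19/5  -8/5 ]
[  0   0      0     0 ]
Nonzero rows / pivot columns: 2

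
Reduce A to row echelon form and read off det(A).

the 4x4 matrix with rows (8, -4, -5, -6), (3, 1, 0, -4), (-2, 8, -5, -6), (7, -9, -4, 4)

det(A) = -1008

Forward elimination:
R2 <- R2 - (3/8)*R1:  [    0   5/2  15/8  -7/4 ]
R3 <- R3 - (-1/4)*R1:  [     0      7  -25/4  -15/2 ]
R4 <- R4 - (7/8)*R1:  [     0  -11/2    3/8   37/4 ]
R3 <- R3 - (14/5)*R2:  [     0      0  -23/2  -13/5 ]
R4 <- R4 - (-11/5)*R2:  [    0     0   9/2  27/5 ]
R4 <- R4 - (-9/23)*R3:  [       0        0        0  504/115 ]
Upper-triangular form:
[ 8   -4     -5       -6 ]
[ 0  5/2   15/8     -7/4 ]
[ 0    0  -23/2    -13/5 ]
[ 0    0      0  504/115 ]
det(A) = (-1)^0 * (8) * (5/2) * (-23/2) * (504/115) = -1008  (0 row swaps -> sign +1)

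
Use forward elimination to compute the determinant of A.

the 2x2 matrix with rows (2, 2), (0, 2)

Forward elimination:
Upper-triangular form:
[ 2  2 ]
[ 0  2 ]
det(A) = (-1)^0 * (2) * (2) = 4  (0 row swaps -> sign +1)

det(A) = 4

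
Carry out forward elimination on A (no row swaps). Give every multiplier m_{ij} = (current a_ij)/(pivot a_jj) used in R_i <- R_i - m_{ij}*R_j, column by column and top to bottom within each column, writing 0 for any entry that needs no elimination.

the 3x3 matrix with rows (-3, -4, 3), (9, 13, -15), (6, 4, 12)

multipliers: -3, -2, -4

Forward elimination:
R2 <- R2 - (-3)*R1:  [  0   1  -6 ]
R3 <- R3 - (-2)*R1:  [  0  -4  18 ]
R3 <- R3 - (-4)*R2:  [  0   0  -6 ]
Multipliers (in order of application): m_{21} = -3, m_{31} = -2, m_{32} = -4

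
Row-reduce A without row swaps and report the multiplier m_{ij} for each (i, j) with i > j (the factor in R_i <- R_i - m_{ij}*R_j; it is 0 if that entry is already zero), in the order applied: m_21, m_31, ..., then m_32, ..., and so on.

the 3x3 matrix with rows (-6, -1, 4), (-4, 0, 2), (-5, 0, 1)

multipliers: 2/3, 5/6, 5/4

Forward elimination:
R2 <- R2 - (2/3)*R1:  [    0   2/3  -2/3 ]
R3 <- R3 - (5/6)*R1:  [    0   5/6  -7/3 ]
R3 <- R3 - (5/4)*R2:  [    0     0  -3/2 ]
Multipliers (in order of application): m_{21} = 2/3, m_{31} = 5/6, m_{32} = 5/4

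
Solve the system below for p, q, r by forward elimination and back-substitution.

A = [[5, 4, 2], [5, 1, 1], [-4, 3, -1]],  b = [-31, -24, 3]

Forward elimination on [A|b]:
R2 <- R2 - (1)*R1:  [  0  -3  -1   7 ]
R3 <- R3 - (-4/5)*R1:  [      0    31/5     3/5  -109/5 ]
R3 <- R3 - (-31/15)*R2:  [      0       0  -22/15   -22/3 ]
Row echelon form:
[ 5   4       2  |    -31 ]
[ 0  -3      -1  |      7 ]
[ 0   0  -22/15  |  -22/3 ]
Back-substitution:
r = (-22/3) / (-22/15) = 5
q = (7 - (-1)*(5)) / -3 = -4
p = (-31 - (4)*(-4) - (2)*(5)) / 5 = -5

(-5, -4, 5)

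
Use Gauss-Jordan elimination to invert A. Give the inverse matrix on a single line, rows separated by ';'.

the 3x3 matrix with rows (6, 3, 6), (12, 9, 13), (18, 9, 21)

inverse = [4/3 -1/6 -5/18; -1/3 1/3 -1/9; -1 0 1/3]

Gauss-Jordan on [A | I]:
R1 <- (1/6)*R1:  [   1  1/2    1  |  1/6    0    0 ]
R2 <- R2 - (12)*R1:  [  0   3   1  |  -2   1   0 ]
R3 <- R3 - (18)*R1:  [  0   0   3  |  -3   0   1 ]
R2 <- (1/3)*R2:  [    0     1   1/3  |  -2/3   1/3     0 ]
R1 <- R1 - (1/2)*R2:  [    1     0   5/6  |   1/2  -1/6     0 ]
R3 <- (1/3)*R3:  [   0    0    1  |   -1    0  1/3 ]
R1 <- R1 - (5/6)*R3:  [     1      0      0  |    4/3   -1/6  -5/18 ]
R2 <- R2 - (1/3)*R3:  [    0     1     0  |  -1/3   1/3  -1/9 ]
Right block of [I | A^{-1}] is the inverse:
[  4/3  -1/6  -5/18 ]
[ -1/3   1/3   -1/9 ]
[   -1     0    1/3 ]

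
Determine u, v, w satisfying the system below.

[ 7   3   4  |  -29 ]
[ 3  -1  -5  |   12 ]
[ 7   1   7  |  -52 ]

Forward elimination on [A|b]:
R2 <- R2 - (3/7)*R1:  [     0  -16/7  -47/7  171/7 ]
R3 <- R3 - (1)*R1:  [   0   -2    3  -23 ]
R3 <- R3 - (7/8)*R2:  [      0       0    71/8  -355/8 ]
Row echelon form:
[ 7      3      4  |     -29 ]
[ 0  -16/7  -47/7  |   171/7 ]
[ 0      0   71/8  |  -355/8 ]
Back-substitution:
w = (-355/8) / (71/8) = -5
v = (171/7 - (-47/7)*(-5)) / (-16/7) = 4
u = (-29 - (3)*(4) - (4)*(-5)) / 7 = -3

(-3, 4, -5)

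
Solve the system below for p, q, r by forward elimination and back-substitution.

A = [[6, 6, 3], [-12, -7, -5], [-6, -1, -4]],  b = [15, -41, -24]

Forward elimination on [A|b]:
R2 <- R2 - (-2)*R1:  [   0    5    1  -11 ]
R3 <- R3 - (-1)*R1:  [  0   5  -1  -9 ]
R3 <- R3 - (1)*R2:  [  0   0  -2   2 ]
Row echelon form:
[ 6  6   3  |   15 ]
[ 0  5   1  |  -11 ]
[ 0  0  -2  |    2 ]
Back-substitution:
r = (2) / -2 = -1
q = (-11 - (1)*(-1)) / 5 = -2
p = (15 - (6)*(-2) - (3)*(-1)) / 6 = 5

(5, -2, -1)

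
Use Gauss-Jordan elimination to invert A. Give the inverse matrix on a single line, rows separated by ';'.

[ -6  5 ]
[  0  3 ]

inverse = [-1/6 5/18; 0 1/3]

Gauss-Jordan on [A | I]:
R1 <- (1/-6)*R1:  [    1  -5/6  |  -1/6     0 ]
R2 <- (1/3)*R2:  [   0    1  |    0  1/3 ]
R1 <- R1 - (-5/6)*R2:  [    1     0  |  -1/6  5/18 ]
Right block of [I | A^{-1}] is the inverse:
[ -1/6  5/18 ]
[    0   1/3 ]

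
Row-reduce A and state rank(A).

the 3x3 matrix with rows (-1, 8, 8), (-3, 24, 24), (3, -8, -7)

rank(A) = 2

Row reduction:
R2 <- R2 - (3)*R1:  [ 0  0  0 ]
R3 <- R3 - (-3)*R1:  [  0  16  17 ]
R2 <-> R3   (pivot in column 2 was zero)
[ -1   8   8 ]
[  0  16  17 ]
[  0   0   0 ]
Row echelon form:
[ -1   8   8 ]
[  0  16  17 ]
[  0   0   0 ]
Nonzero rows / pivot columns: 2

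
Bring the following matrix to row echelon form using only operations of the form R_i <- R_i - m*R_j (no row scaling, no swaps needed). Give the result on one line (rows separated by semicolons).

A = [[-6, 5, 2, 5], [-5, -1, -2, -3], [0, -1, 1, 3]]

Forward elimination:
R2 <- R2 - (5/6)*R1:  [     0  -31/6  -11/3  -43/6 ]
R3 <- R3 - (6/31)*R2:  [      0       0   53/31  136/31 ]
Row echelon form:
[ -6      5      2       5 ]
[  0  -31/6  -11/3   -43/6 ]
[  0      0  53/31  136/31 ]

REF = [-6 5 2 5; 0 -31/6 -11/3 -43/6; 0 0 53/31 136/31]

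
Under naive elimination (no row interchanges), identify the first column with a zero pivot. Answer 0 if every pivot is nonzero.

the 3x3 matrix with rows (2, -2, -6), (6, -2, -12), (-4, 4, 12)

first zero-pivot column = 3

Naive forward elimination:
R2 <- R2 - (3)*R1:  [ 0  4  6 ]
R3 <- R3 - (-2)*R1:  [ 0  0  0 ]
Matrix at this point:
[ 2  -2  -6 ]
[ 0   4   6 ]
[ 0   0   0 ]
Pivot entry (3,3) in the last row is zero and there are no rows below to swap with -> zero pivot in column 3 (A is singular).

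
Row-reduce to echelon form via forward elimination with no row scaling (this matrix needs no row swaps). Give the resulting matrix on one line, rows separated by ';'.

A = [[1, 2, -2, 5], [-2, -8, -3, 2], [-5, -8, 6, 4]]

Forward elimination:
R2 <- R2 - (-2)*R1:  [  0  -4  -7  12 ]
R3 <- R3 - (-5)*R1:  [  0   2  -4  29 ]
R3 <- R3 - (-1/2)*R2:  [     0      0  -15/2     35 ]
Row echelon form:
[ 1   2     -2   5 ]
[ 0  -4     -7  12 ]
[ 0   0  -15/2  35 ]

REF = [1 2 -2 5; 0 -4 -7 12; 0 0 -15/2 35]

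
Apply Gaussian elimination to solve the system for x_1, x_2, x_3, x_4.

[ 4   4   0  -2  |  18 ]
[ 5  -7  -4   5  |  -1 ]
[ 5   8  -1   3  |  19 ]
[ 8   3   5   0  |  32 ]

(3, 1, 1, -1)

Forward elimination on [A|b]:
R2 <- R2 - (5/4)*R1:  [     0    -12     -4   15/2  -47/2 ]
R3 <- R3 - (5/4)*R1:  [    0     3    -1  11/2  -7/2 ]
R4 <- R4 - (2)*R1:  [  0  -5   5   4  -4 ]
R3 <- R3 - (-1/4)*R2:  [     0      0     -2   59/8  -75/8 ]
R4 <- R4 - (5/12)*R2:  [      0       0    20/3     7/8  139/24 ]
R4 <- R4 - (-10/3)*R3:  [       0        0        0   611/24  -611/24 ]
Row echelon form:
[ 4    4   0      -2  |       18 ]
[ 0  -12  -4    15/2  |    -47/2 ]
[ 0    0  -2    59/8  |    -75/8 ]
[ 0    0   0  611/24  |  -611/24 ]
Back-substitution:
x_4 = (-611/24) / (611/24) = -1
x_3 = (-75/8 - (59/8)*(-1)) / -2 = 1
x_2 = (-47/2 - (-4)*(1) - (15/2)*(-1)) / -12 = 1
x_1 = (18 - (4)*(1) - (-2)*(-1)) / 4 = 3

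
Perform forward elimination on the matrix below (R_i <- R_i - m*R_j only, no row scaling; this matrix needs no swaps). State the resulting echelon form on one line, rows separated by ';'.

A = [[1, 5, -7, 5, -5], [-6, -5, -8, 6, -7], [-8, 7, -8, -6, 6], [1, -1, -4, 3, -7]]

Forward elimination:
R2 <- R2 - (-6)*R1:  [   0   25  -50   36  -37 ]
R3 <- R3 - (-8)*R1:  [   0   47  -64   34  -34 ]
R4 <- R4 - (1)*R1:  [  0  -6   3  -2  -2 ]
R3 <- R3 - (47/25)*R2:  [       0        0       30  -842/25   889/25 ]
R4 <- R4 - (-6/25)*R2:  [       0        0       -9   166/25  -272/25 ]
R4 <- R4 - (-3/10)*R3:  [        0         0         0  -433/125   -53/250 ]
Row echelon form:
[ 1   5   -7         5       -5 ]
[ 0  25  -50        36      -37 ]
[ 0   0   30   -842/25   889/25 ]
[ 0   0    0  -433/125  -53/250 ]

REF = [1 5 -7 5 -5; 0 25 -50 36 -37; 0 0 30 -842/25 889/25; 0 0 0 -433/125 -53/250]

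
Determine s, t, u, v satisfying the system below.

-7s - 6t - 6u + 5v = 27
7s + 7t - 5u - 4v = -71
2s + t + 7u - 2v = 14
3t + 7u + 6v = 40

Forward elimination on [A|b]:
R2 <- R2 - (-1)*R1:  [   0    1  -11    1  -44 ]
R3 <- R3 - (-2/7)*R1:  [     0   -5/7   37/7   -4/7  152/7 ]
R3 <- R3 - (-5/7)*R2:  [     0      0  -18/7    1/7  -68/7 ]
R4 <- R4 - (3)*R2:  [   0    0   40    3  172 ]
R4 <- R4 - (-140/9)*R3:  [     0      0      0   47/9  188/9 ]
Row echelon form:
[ -7  -6     -6     5  |     27 ]
[  0   1    -11     1  |    -44 ]
[  0   0  -18/7   1/7  |  -68/7 ]
[  0   0      0  47/9  |  188/9 ]
Back-substitution:
v = (188/9) / (47/9) = 4
u = (-68/7 - (1/7)*(4)) / (-18/7) = 4
t = (-44 - (-11)*(4) - (1)*(4)) / 1 = -4
s = (27 - (-6)*(-4) - (-6)*(4) - (5)*(4)) / -7 = -1

(-1, -4, 4, 4)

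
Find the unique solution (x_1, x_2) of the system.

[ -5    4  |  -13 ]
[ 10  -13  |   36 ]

Forward elimination on [A|b]:
R2 <- R2 - (-2)*R1:  [  0  -5  10 ]
Row echelon form:
[ -5   4  |  -13 ]
[  0  -5  |   10 ]
Back-substitution:
x_2 = (10) / -5 = -2
x_1 = (-13 - (4)*(-2)) / -5 = 1

(1, -2)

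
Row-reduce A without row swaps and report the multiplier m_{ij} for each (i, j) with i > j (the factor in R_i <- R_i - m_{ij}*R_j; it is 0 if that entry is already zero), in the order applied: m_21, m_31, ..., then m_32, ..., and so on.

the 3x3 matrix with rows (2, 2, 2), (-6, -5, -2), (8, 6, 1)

Forward elimination:
R2 <- R2 - (-3)*R1:  [ 0  1  4 ]
R3 <- R3 - (4)*R1:  [  0  -2  -7 ]
R3 <- R3 - (-2)*R2:  [ 0  0  1 ]
Multipliers (in order of application): m_{21} = -3, m_{31} = 4, m_{32} = -2

multipliers: -3, 4, -2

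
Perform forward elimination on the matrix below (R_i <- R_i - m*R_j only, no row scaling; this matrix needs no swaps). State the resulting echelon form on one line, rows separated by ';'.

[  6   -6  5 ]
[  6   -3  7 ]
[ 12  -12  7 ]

Forward elimination:
R2 <- R2 - (1)*R1:  [ 0  3  2 ]
R3 <- R3 - (2)*R1:  [  0   0  -3 ]
Row echelon form:
[ 6  -6   5 ]
[ 0   3   2 ]
[ 0   0  -3 ]

REF = [6 -6 5; 0 3 2; 0 0 -3]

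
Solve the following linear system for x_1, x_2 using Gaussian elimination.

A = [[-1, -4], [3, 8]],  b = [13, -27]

(-1, -3)

Forward elimination on [A|b]:
R2 <- R2 - (-3)*R1:  [  0  -4  12 ]
Row echelon form:
[ -1  -4  |  13 ]
[  0  -4  |  12 ]
Back-substitution:
x_2 = (12) / -4 = -3
x_1 = (13 - (-4)*(-3)) / -1 = -1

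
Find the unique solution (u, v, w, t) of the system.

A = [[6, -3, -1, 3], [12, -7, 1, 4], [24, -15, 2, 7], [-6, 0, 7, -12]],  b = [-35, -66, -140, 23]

(-4, 5, 5, 3)

Forward elimination on [A|b]:
R2 <- R2 - (2)*R1:  [  0  -1   3  -2   4 ]
R3 <- R3 - (4)*R1:  [  0  -3   6  -5   0 ]
R4 <- R4 - (-1)*R1:  [   0   -3    6   -9  -12 ]
R3 <- R3 - (3)*R2:  [   0    0   -3    1  -12 ]
R4 <- R4 - (3)*R2:  [   0    0   -3   -3  -24 ]
R4 <- R4 - (1)*R3:  [   0    0    0   -4  -12 ]
Row echelon form:
[ 6  -3  -1   3  |  -35 ]
[ 0  -1   3  -2  |    4 ]
[ 0   0  -3   1  |  -12 ]
[ 0   0   0  -4  |  -12 ]
Back-substitution:
t = (-12) / -4 = 3
w = (-12 - (1)*(3)) / -3 = 5
v = (4 - (3)*(5) - (-2)*(3)) / -1 = 5
u = (-35 - (-3)*(5) - (-1)*(5) - (3)*(3)) / 6 = -4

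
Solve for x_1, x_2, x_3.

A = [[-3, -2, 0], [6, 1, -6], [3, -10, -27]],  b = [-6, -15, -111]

Forward elimination on [A|b]:
R2 <- R2 - (-2)*R1:  [   0   -3   -6  -27 ]
R3 <- R3 - (-1)*R1:  [    0   -12   -27  -117 ]
R3 <- R3 - (4)*R2:  [  0   0  -3  -9 ]
Row echelon form:
[ -3  -2   0  |   -6 ]
[  0  -3  -6  |  -27 ]
[  0   0  -3  |   -9 ]
Back-substitution:
x_3 = (-9) / -3 = 3
x_2 = (-27 - (-6)*(3)) / -3 = 3
x_1 = (-6 - (-2)*(3)) / -3 = 0

(0, 3, 3)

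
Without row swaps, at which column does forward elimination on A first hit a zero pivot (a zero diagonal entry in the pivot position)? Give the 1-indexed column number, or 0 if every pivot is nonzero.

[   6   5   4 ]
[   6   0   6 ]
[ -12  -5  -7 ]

Naive forward elimination:
R2 <- R2 - (1)*R1:  [  0  -5   2 ]
R3 <- R3 - (-2)*R1:  [ 0  5  1 ]
R3 <- R3 - (-1)*R2:  [ 0  0  3 ]
All pivots nonzero; naive elimination completes without hitting a zero pivot.

first zero-pivot column = 0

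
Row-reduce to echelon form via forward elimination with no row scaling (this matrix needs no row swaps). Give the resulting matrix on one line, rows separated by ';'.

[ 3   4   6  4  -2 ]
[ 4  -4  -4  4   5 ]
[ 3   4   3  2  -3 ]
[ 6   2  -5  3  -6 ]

Forward elimination:
R2 <- R2 - (4/3)*R1:  [     0  -28/3    -12   -4/3   23/3 ]
R3 <- R3 - (1)*R1:  [  0   0  -3  -2  -1 ]
R4 <- R4 - (2)*R1:  [   0   -6  -17   -5   -2 ]
R4 <- R4 - (9/14)*R2:  [      0       0   -65/7   -29/7  -97/14 ]
R4 <- R4 - (65/21)*R3:  [     0      0      0  43/21  -23/6 ]
Row echelon form:
[ 3      4    6      4     -2 ]
[ 0  -28/3  -12   -4/3   23/3 ]
[ 0      0   -3     -2     -1 ]
[ 0      0    0  43/21  -23/6 ]

REF = [3 4 6 4 -2; 0 -28/3 -12 -4/3 23/3; 0 0 -3 -2 -1; 0 0 0 43/21 -23/6]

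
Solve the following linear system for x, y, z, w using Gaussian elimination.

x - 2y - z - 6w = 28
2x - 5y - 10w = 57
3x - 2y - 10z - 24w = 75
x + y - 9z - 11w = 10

Forward elimination on [A|b]:
R2 <- R2 - (2)*R1:  [  0  -1   2   2   1 ]
R3 <- R3 - (3)*R1:  [  0   4  -7  -6  -9 ]
R4 <- R4 - (1)*R1:  [   0    3   -8   -5  -18 ]
R3 <- R3 - (-4)*R2:  [  0   0   1   2  -5 ]
R4 <- R4 - (-3)*R2:  [   0    0   -2    1  -15 ]
R4 <- R4 - (-2)*R3:  [   0    0    0    5  -25 ]
Row echelon form:
[ 1  -2  -1  -6  |   28 ]
[ 0  -1   2   2  |    1 ]
[ 0   0   1   2  |   -5 ]
[ 0   0   0   5  |  -25 ]
Back-substitution:
w = (-25) / 5 = -5
z = (-5 - (2)*(-5)) / 1 = 5
y = (1 - (2)*(5) - (2)*(-5)) / -1 = -1
x = (28 - (-2)*(-1) - (-1)*(5) - (-6)*(-5)) / 1 = 1

(1, -1, 5, -5)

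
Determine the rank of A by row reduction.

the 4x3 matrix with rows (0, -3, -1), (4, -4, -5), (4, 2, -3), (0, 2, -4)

Row reduction:
R1 <-> R2   (pivot in column 1 was zero)
[ 4  -4  -5 ]
[ 0  -3  -1 ]
[ 4   2  -3 ]
[ 0   2  -4 ]
R3 <- R3 - (1)*R1:  [ 0  6  2 ]
R3 <- R3 - (-2)*R2:  [ 0  0  0 ]
R4 <- R4 - (-2/3)*R2:  [     0      0  -14/3 ]
R3 <-> R4   (pivot in column 3 was zero)
[ 4  -4     -5 ]
[ 0  -3     -1 ]
[ 0   0  -14/3 ]
[ 0   0      0 ]
Row echelon form:
[ 4  -4     -5 ]
[ 0  -3     -1 ]
[ 0   0  -14/3 ]
[ 0   0      0 ]
Nonzero rows / pivot columns: 3

rank(A) = 3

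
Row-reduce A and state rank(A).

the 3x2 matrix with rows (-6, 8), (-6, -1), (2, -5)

rank(A) = 2

Row reduction:
R2 <- R2 - (1)*R1:  [  0  -9 ]
R3 <- R3 - (-1/3)*R1:  [    0  -7/3 ]
R3 <- R3 - (7/27)*R2:  [ 0  0 ]
Row echelon form:
[ -6   8 ]
[  0  -9 ]
[  0   0 ]
Nonzero rows / pivot columns: 2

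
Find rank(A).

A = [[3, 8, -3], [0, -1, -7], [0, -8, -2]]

Row reduction:
R3 <- R3 - (8)*R2:  [  0   0  54 ]
Row echelon form:
[ 3   8  -3 ]
[ 0  -1  -7 ]
[ 0   0  54 ]
Nonzero rows / pivot columns: 3

rank(A) = 3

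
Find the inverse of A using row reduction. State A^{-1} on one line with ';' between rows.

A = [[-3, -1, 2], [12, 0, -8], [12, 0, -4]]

inverse = [0 -1/12 1/6; -1 -1/4 0; 0 -1/4 1/4]

Gauss-Jordan on [A | I]:
R1 <- (1/-3)*R1:  [    1   1/3  -2/3  |  -1/3     0     0 ]
R2 <- R2 - (12)*R1:  [  0  -4   0  |   4   1   0 ]
R3 <- R3 - (12)*R1:  [  0  -4   4  |   4   0   1 ]
R2 <- (1/-4)*R2:  [    0     1     0  |    -1  -1/4     0 ]
R1 <- R1 - (1/3)*R2:  [    1     0  -2/3  |     0  1/12     0 ]
R3 <- R3 - (-4)*R2:  [  0   0   4  |   0  -1   1 ]
R3 <- (1/4)*R3:  [    0     0     1  |     0  -1/4   1/4 ]
R1 <- R1 - (-2/3)*R3:  [     1      0      0  |      0  -1/12    1/6 ]
Right block of [I | A^{-1}] is the inverse:
[  0  -1/12  1/6 ]
[ -1   -1/4    0 ]
[  0   -1/4  1/4 ]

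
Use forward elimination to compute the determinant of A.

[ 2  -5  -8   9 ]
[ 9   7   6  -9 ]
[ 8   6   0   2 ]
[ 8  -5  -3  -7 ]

Forward elimination:
R2 <- R2 - (9/2)*R1:  [     0   59/2     42  -99/2 ]
R3 <- R3 - (4)*R1:  [   0   26   32  -34 ]
R4 <- R4 - (4)*R1:  [   0   15   29  -43 ]
R3 <- R3 - (52/59)*R2:  [       0        0  -296/59   568/59 ]
R4 <- R4 - (30/59)*R2:  [        0         0    451/59  -1052/59 ]
R4 <- R4 - (-451/296)*R3:  [       0        0        0  -117/37 ]
Upper-triangular form:
[ 2    -5       -8        9 ]
[ 0  59/2       42    -99/2 ]
[ 0     0  -296/59   568/59 ]
[ 0     0        0  -117/37 ]
det(A) = (-1)^0 * (2) * (59/2) * (-296/59) * (-117/37) = 936  (0 row swaps -> sign +1)

det(A) = 936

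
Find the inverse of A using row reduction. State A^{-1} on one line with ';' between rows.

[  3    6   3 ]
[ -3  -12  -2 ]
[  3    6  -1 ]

inverse = [1/3 1/3 1/3; -1/8 -1/6 -1/24; 1/4 0 -1/4]

Gauss-Jordan on [A | I]:
R1 <- (1/3)*R1:  [   1    2    1  |  1/3    0    0 ]
R2 <- R2 - (-3)*R1:  [  0  -6   1  |   1   1   0 ]
R3 <- R3 - (3)*R1:  [  0   0  -4  |  -1   0   1 ]
R2 <- (1/-6)*R2:  [    0     1  -1/6  |  -1/6  -1/6     0 ]
R1 <- R1 - (2)*R2:  [   1    0  4/3  |  2/3  1/3    0 ]
R3 <- (1/-4)*R3:  [    0     0     1  |   1/4     0  -1/4 ]
R1 <- R1 - (4/3)*R3:  [   1    0    0  |  1/3  1/3  1/3 ]
R2 <- R2 - (-1/6)*R3:  [     0      1      0  |   -1/8   -1/6  -1/24 ]
Right block of [I | A^{-1}] is the inverse:
[  1/3   1/3    1/3 ]
[ -1/8  -1/6  -1/24 ]
[  1/4     0   -1/4 ]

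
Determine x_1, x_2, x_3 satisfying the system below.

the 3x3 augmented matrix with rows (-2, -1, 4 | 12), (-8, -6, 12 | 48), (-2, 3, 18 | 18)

(-3, -2, 1)

Forward elimination on [A|b]:
R2 <- R2 - (4)*R1:  [  0  -2  -4   0 ]
R3 <- R3 - (1)*R1:  [  0   4  14   6 ]
R3 <- R3 - (-2)*R2:  [ 0  0  6  6 ]
Row echelon form:
[ -2  -1   4  |  12 ]
[  0  -2  -4  |   0 ]
[  0   0   6  |   6 ]
Back-substitution:
x_3 = (6) / 6 = 1
x_2 = (0 - (-4)*(1)) / -2 = -2
x_1 = (12 - (-1)*(-2) - (4)*(1)) / -2 = -3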